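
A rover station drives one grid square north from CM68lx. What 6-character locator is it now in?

CM69la

Latitude subsquare x = 23; +1 → 24, wraps to 0 = a, carry into square.
Latitude square 8; +1 → 9.
The longitude characters are unchanged.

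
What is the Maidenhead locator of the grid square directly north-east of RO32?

RO43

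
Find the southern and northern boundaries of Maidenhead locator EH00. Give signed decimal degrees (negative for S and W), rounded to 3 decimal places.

Field E=4, H=7: +4·20° lon, +7·10° lat → SW at lon -100°, lat -20°.
Square 0, 0: +0·2° lon, +0·1° lat → SW at lon -100°, lat -20°.
Cell spans 2° lon × 1° lat.
south -20.000, north -19.000.

-20.000, -19.000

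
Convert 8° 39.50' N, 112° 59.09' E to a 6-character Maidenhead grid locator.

Offset from 180°W / 90°S: lon 292.9848°, lat 98.6583°.
Field (20°×10°, letters A–R): 292.9848/20 → 14 → O, 98.6583/10 → 9 → J; chars OJ.
Square (2°×1°, digits 0–9): 12.9848/2 → 6, 8.6583/1 → 8; chars 68.
Subsquare (5′×2.5′, letters a–x): 0.9848/0.0833333 → 11 → l, 0.6583/0.0416667 → 15 → p; chars lp.

OJ68lp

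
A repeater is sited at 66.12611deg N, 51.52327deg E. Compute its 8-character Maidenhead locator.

Shift to the Maidenhead origin (180°W, 90°S): lon 231.52327, lat 156.12611.
Field: lon ⌊231.52327/20⌋ = 11 → L; lat ⌊156.12611/10⌋ = 15 → P.
Square: lon ⌊11.52327/2⌋ = 5; lat ⌊6.12611/1⌋ = 6.
Subsquare: lon ⌊1.52327/0.0833333⌋ = 18 → s; lat ⌊0.12611/0.0416667⌋ = 3 → d.
Extended square: lon ⌊0.02327/0.00833333⌋ = 2; lat ⌊0.00111/0.00416667⌋ = 0.

LP56sd20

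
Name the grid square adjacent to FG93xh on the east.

GG03ah

Longitude subsquare x = 23; +1 → 24, wraps to 0 = a, carry into square.
Longitude square 9; +1 → 10, wraps to 0, carry into field.
Longitude field F = 5; +1 → 6 = G.
The latitude characters are unchanged.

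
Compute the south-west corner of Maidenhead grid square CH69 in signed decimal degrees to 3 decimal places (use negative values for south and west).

Field C=2, H=7: +2·20° lon, +7·10° lat → SW at lon -140°, lat -20°.
Square 6, 9: +6·2° lon, +9·1° lat → SW at lon -128°, lat -11°.
latitude -11.000, longitude -128.000.

-11.000, -128.000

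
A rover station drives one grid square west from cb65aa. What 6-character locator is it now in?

CB55xa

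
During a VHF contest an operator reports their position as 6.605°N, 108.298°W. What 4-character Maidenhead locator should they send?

DJ56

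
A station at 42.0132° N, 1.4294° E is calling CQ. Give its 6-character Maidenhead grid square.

JN02ra

Add 180° to longitude and 90° to latitude: 181.4294, 132.0132.
Field (20°×10°, letters A–R): 181.4294/20 → 9 → J, 132.0132/10 → 13 → N; chars JN.
Square (2°×1°, digits 0–9): 1.4294/2 → 0, 2.0132/1 → 2; chars 02.
Subsquare (5′×2.5′, letters a–x): 1.4294/0.0833333 → 17 → r, 0.0132/0.0416667 → 0 → a; chars ra.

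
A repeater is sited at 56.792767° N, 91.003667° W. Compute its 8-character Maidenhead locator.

EO46lt90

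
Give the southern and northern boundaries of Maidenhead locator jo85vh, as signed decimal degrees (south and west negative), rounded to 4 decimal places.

Field J=9, O=14: +9·20° lon, +14·10° lat → SW at lon 0°, lat 50°.
Square 8, 5: +8·2° lon, +5·1° lat → SW at lon 16°, lat 55°.
Subsquare v=21, h=7: +21·0.0833333° lon, +7·0.0416667° lat → SW at lon 17.75°, lat 55.2917°.
Cell spans 0.0833333° lon × 0.0416667° lat.
south 55.2917, north 55.3333.

55.2917, 55.3333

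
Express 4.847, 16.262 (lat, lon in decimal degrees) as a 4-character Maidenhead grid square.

JJ84

Add 180° to longitude and 90° to latitude: 196.26, 94.85.
Field (20°×10°, letters A–R): lon ⌊196.26/20⌋ = 9 → J; lat ⌊94.85/10⌋ = 9 → J.
Square (2°×1°, digits 0–9): lon ⌊16.26/2⌋ = 8; lat ⌊4.85/1⌋ = 4.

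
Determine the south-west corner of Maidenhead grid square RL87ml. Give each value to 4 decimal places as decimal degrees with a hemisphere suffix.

27.4583° N, 177.0000° E

Field R=17, L=11: +17·20° lon, +11·10° lat → SW at lon 160°, lat 20°.
Square 8, 7: +8·2° lon, +7·1° lat → SW at lon 176°, lat 27°.
Subsquare m=12, l=11: +12·0.0833333° lon, +11·0.0416667° lat → SW at lon 177°, lat 27.4583°.
latitude 27.4583° N, longitude 177.0000° E.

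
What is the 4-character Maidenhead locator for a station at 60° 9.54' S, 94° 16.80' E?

NC79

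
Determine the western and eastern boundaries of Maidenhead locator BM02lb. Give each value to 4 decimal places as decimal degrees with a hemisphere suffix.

159.0833° W, 159.0000° W

Field B=1, M=12: +1·20° lon, +12·10° lat → SW at lon -160°, lat 30°.
Square 0, 2: +0·2° lon, +2·1° lat → SW at lon -160°, lat 32°.
Subsquare l=11, b=1: +11·0.0833333° lon, +1·0.0416667° lat → SW at lon -159.083°, lat 32.0417°.
Cell spans 0.0833333° lon × 0.0416667° lat.
west 159.0833° W, east 159.0000° W.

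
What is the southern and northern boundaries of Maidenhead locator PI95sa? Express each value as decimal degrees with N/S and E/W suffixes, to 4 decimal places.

5.0000° S, 4.9583° S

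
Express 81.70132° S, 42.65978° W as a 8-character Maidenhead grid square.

Add 180° to longitude and 90° to latitude: 137.34022, 8.29868.
Field (20°×10°, letters A–R): 137.34022/20 → 6 → G, 8.29868/10 → 0 → A; chars GA.
Square (2°×1°, digits 0–9): 17.34022/2 → 8, 8.29868/1 → 8; chars 88.
Subsquare (5′×2.5′, letters a–x): 1.34022/0.0833333 → 16 → q, 0.29868/0.0416667 → 7 → h; chars qh.
Extended square (30″×15″, digits 0–9): 0.00689/0.00833333 → 0, 0.00701/0.00416667 → 1; chars 01.

GA88qh01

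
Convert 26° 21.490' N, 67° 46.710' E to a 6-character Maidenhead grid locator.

ML36vi

Offset from 180°W / 90°S: lon 247.7785°, lat 116.3582°.
Field: 247.7785/20 → 12 → M, 116.3582/10 → 11 → L; chars ML.
Square: 7.7785/2 → 3, 6.3582/1 → 6; chars 36.
Subsquare: 1.7785/0.0833333 → 21 → v, 0.3582/0.0416667 → 8 → i; chars vi.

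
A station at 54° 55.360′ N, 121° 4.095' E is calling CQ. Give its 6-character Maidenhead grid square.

PO04mw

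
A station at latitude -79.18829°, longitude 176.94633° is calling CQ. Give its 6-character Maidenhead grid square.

RB80lt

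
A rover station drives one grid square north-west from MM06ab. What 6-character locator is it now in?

LM96xc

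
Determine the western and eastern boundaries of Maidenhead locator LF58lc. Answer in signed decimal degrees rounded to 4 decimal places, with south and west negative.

Field L=11, F=5: +11·20° lon, +5·10° lat → SW at lon 40°, lat -40°.
Square 5, 8: +5·2° lon, +8·1° lat → SW at lon 50°, lat -32°.
Subsquare l=11, c=2: +11·0.0833333° lon, +2·0.0416667° lat → SW at lon 50.9167°, lat -31.9167°.
Cell spans 0.0833333° lon × 0.0416667° lat.
west 50.9167, east 51.0000.

50.9167, 51.0000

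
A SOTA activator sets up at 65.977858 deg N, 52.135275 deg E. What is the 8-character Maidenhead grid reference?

Shift to the Maidenhead origin (180°W, 90°S): lon 232.13528, lat 155.97786.
Field (20°×10°, letters A–R): 232.13528/20 → 11 → L, 155.97786/10 → 15 → P; chars LP.
Square (2°×1°, digits 0–9): 12.13528/2 → 6, 5.97786/1 → 5; chars 65.
Subsquare (5′×2.5′, letters a–x): 0.13528/0.0833333 → 1 → b, 0.97786/0.0416667 → 23 → x; chars bx.
Extended square (30″×15″, digits 0–9): 0.05194/0.00833333 → 6, 0.01952/0.00416667 → 4; chars 64.

LP65bx64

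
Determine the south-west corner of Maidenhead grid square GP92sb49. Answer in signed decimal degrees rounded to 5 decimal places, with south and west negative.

Field G=6, P=15: +6·20° lon, +15·10° lat → SW at lon -60°, lat 60°.
Square 9, 2: +9·2° lon, +2·1° lat → SW at lon -42°, lat 62°.
Subsquare s=18, b=1: +18·0.0833333° lon, +1·0.0416667° lat → SW at lon -40.5°, lat 62.0417°.
Extended square 4, 9: +4·0.00833333° lon, +9·0.00416667° lat → SW at lon -40.4667°, lat 62.0792°.
latitude 62.07917, longitude -40.46667.

62.07917, -40.46667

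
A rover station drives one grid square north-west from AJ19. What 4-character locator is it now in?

AK00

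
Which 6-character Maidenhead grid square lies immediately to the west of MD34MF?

MD34lf

Longitude subsquare m = 12; −1 → 11 = l.
The latitude characters are unchanged.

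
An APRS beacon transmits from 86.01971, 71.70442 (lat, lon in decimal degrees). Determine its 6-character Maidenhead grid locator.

MR56ua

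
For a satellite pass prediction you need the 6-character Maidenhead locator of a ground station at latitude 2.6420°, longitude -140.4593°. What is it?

Add 180° to longitude and 90° to latitude: 39.5407, 92.6420.
Field: lon ⌊39.5407/20⌋ = 1 → B; lat ⌊92.6420/10⌋ = 9 → J.
Square: lon ⌊19.5407/2⌋ = 9; lat ⌊2.6420/1⌋ = 2.
Subsquare: lon ⌊1.5407/0.0833333⌋ = 18 → s; lat ⌊0.6420/0.0416667⌋ = 15 → p.

BJ92sp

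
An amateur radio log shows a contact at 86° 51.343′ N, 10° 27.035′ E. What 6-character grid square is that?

JR56fu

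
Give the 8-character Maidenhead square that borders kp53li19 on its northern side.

Latitude extended square 9; +1 → 10, wraps to 0, carry into subsquare.
Latitude subsquare i = 8; +1 → 9 = j.
The longitude characters are unchanged.

KP53lj10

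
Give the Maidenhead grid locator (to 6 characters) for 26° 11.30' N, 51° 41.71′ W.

GL46de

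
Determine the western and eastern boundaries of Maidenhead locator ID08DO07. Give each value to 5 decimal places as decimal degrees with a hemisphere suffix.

Field I=8, D=3: +8·20° lon, +3·10° lat → SW at lon -20°, lat -60°.
Square 0, 8: +0·2° lon, +8·1° lat → SW at lon -20°, lat -52°.
Subsquare d=3, o=14: +3·0.0833333° lon, +14·0.0416667° lat → SW at lon -19.75°, lat -51.4167°.
Extended square 0, 7: +0·0.00833333° lon, +7·0.00416667° lat → SW at lon -19.75°, lat -51.3875°.
Cell spans 0.00833333° lon × 0.00416667° lat.
west 19.75000° W, east 19.74167° W.

19.75000° W, 19.74167° W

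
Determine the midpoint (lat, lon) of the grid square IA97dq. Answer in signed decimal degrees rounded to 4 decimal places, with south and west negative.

-82.3125, -1.7083

Field I=8, A=0: +8·20° lon, +0·10° lat → SW at lon -20°, lat -90°.
Square 9, 7: +9·2° lon, +7·1° lat → SW at lon -2°, lat -83°.
Subsquare d=3, q=16: +3·0.0833333° lon, +16·0.0416667° lat → SW at lon -1.75°, lat -82.3333°.
Cell spans 0.0833333° lon × 0.0416667° lat. Centre is SW corner plus half of each.
latitude -82.3125, longitude -1.7083.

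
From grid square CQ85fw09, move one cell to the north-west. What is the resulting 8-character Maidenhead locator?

Longitude extended square 0; −1 → -1, wraps to 9, carry into subsquare.
Longitude subsquare f = 5; −1 → 4 = e.
Latitude extended square 9; +1 → 10, wraps to 0, carry into subsquare.
Latitude subsquare w = 22; +1 → 23 = x.

CQ85ex90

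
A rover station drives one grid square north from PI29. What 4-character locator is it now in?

PJ20

Latitude square 9; +1 → 10, wraps to 0, carry into field.
Latitude field I = 8; +1 → 9 = J.
The longitude characters are unchanged.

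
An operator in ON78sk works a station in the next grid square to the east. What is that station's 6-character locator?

ON78tk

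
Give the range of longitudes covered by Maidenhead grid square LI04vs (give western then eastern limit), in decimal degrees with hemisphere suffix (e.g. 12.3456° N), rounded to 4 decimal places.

Field L=11, I=8: +11·20° lon, +8·10° lat → SW at lon 40°, lat -10°.
Square 0, 4: +0·2° lon, +4·1° lat → SW at lon 40°, lat -6°.
Subsquare v=21, s=18: +21·0.0833333° lon, +18·0.0416667° lat → SW at lon 41.75°, lat -5.25°.
Cell spans 0.0833333° lon × 0.0416667° lat.
west 41.7500° E, east 41.8333° E.

41.7500° E, 41.8333° E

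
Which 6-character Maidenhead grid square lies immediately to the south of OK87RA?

OK86rx

Latitude subsquare a = 0; −1 → -1, wraps to 23 = x, carry into square.
Latitude square 7; −1 → 6.
The longitude characters are unchanged.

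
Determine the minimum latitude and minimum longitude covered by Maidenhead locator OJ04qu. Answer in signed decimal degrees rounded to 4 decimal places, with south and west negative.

Field O=14, J=9: +14·20° lon, +9·10° lat → SW at lon 100°, lat 0°.
Square 0, 4: +0·2° lon, +4·1° lat → SW at lon 100°, lat 4°.
Subsquare q=16, u=20: +16·0.0833333° lon, +20·0.0416667° lat → SW at lon 101.333°, lat 4.83333°.
latitude 4.8333, longitude 101.3333.

4.8333, 101.3333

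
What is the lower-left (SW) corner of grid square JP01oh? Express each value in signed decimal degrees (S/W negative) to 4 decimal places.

61.2917, 1.1667

Field J=9, P=15: +9·20° lon, +15·10° lat → SW at lon 0°, lat 60°.
Square 0, 1: +0·2° lon, +1·1° lat → SW at lon 0°, lat 61°.
Subsquare o=14, h=7: +14·0.0833333° lon, +7·0.0416667° lat → SW at lon 1.16667°, lat 61.2917°.
latitude 61.2917, longitude 1.1667.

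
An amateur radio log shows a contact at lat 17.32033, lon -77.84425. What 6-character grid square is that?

FK17bh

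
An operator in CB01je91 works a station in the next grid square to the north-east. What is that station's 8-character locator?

CB01ke02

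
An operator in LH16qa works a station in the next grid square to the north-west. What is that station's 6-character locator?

LH16pb

Longitude subsquare q = 16; −1 → 15 = p.
Latitude subsquare a = 0; +1 → 1 = b.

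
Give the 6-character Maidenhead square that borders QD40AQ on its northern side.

Latitude subsquare q = 16; +1 → 17 = r.
The longitude characters are unchanged.

QD40ar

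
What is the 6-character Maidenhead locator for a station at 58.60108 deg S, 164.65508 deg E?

Add 180° to longitude and 90° to latitude: 344.6551, 31.3989.
Field: lon ⌊344.6551/20⌋ = 17 → R; lat ⌊31.3989/10⌋ = 3 → D.
Square: lon ⌊4.6551/2⌋ = 2; lat ⌊1.3989/1⌋ = 1.
Subsquare: lon ⌊0.6551/0.0833333⌋ = 7 → h; lat ⌊0.3989/0.0416667⌋ = 9 → j.

RD21hj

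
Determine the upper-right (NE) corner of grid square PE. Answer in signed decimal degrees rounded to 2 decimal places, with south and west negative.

Field P=15, E=4: +15·20° lon, +4·10° lat → SW at lon 120°, lat -50°.
Cell spans 20° lon × 10° lat. NE corner is SW corner plus one full cell.
latitude -40.00, longitude 140.00.

-40.00, 140.00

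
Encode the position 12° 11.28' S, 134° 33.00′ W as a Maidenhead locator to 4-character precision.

CH27

Offset from 180°W / 90°S: lon 45.45°, lat 77.81°.
Field: lon ⌊45.45/20⌋ = 2 → C; lat ⌊77.81/10⌋ = 7 → H.
Square: lon ⌊5.45/2⌋ = 2; lat ⌊7.81/1⌋ = 7.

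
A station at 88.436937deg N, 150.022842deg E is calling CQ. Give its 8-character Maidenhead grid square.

QR58ak24

Shift to the Maidenhead origin (180°W, 90°S): lon 330.02284, lat 178.43694.
Field (20°×10°, letters A–R): 330.02284/20 → 16 → Q, 178.43694/10 → 17 → R; chars QR.
Square (2°×1°, digits 0–9): 10.02284/2 → 5, 8.43694/1 → 8; chars 58.
Subsquare (5′×2.5′, letters a–x): 0.02284/0.0833333 → 0 → a, 0.43694/0.0416667 → 10 → k; chars ak.
Extended square (30″×15″, digits 0–9): 0.02284/0.00833333 → 2, 0.02027/0.00416667 → 4; chars 24.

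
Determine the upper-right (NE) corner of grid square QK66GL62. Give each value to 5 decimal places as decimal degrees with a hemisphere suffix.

16.47083° N, 152.55833° E

Field Q=16, K=10: +16·20° lon, +10·10° lat → SW at lon 140°, lat 10°.
Square 6, 6: +6·2° lon, +6·1° lat → SW at lon 152°, lat 16°.
Subsquare g=6, l=11: +6·0.0833333° lon, +11·0.0416667° lat → SW at lon 152.5°, lat 16.4583°.
Extended square 6, 2: +6·0.00833333° lon, +2·0.00416667° lat → SW at lon 152.55°, lat 16.4667°.
Cell spans 0.00833333° lon × 0.00416667° lat. NE corner is SW corner plus one full cell.
latitude 16.47083° N, longitude 152.55833° E.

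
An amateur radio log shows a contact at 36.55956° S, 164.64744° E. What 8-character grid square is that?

RF23hk75

Add 180° to longitude and 90° to latitude: 344.64744, 53.44044.
Field: 344.64744/20 → 17 → R, 53.44044/10 → 5 → F; chars RF.
Square: 4.64744/2 → 2, 3.44044/1 → 3; chars 23.
Subsquare: 0.64744/0.0833333 → 7 → h, 0.44044/0.0416667 → 10 → k; chars hk.
Extended square: 0.06411/0.00833333 → 7, 0.02377/0.00416667 → 5; chars 75.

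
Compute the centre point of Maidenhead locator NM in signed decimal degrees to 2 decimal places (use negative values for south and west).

35.00, 90.00

Field N=13, M=12: +13·20° lon, +12·10° lat → SW at lon 80°, lat 30°.
Cell spans 20° lon × 10° lat. Centre is SW corner plus half of each.
latitude 35.00, longitude 90.00.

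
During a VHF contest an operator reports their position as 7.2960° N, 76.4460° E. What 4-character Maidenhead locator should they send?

MJ87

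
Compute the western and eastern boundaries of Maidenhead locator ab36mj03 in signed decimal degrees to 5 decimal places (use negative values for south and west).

-173.00000, -172.99167

Field A=0, B=1: +0·20° lon, +1·10° lat → SW at lon -180°, lat -80°.
Square 3, 6: +3·2° lon, +6·1° lat → SW at lon -174°, lat -74°.
Subsquare m=12, j=9: +12·0.0833333° lon, +9·0.0416667° lat → SW at lon -173°, lat -73.625°.
Extended square 0, 3: +0·0.00833333° lon, +3·0.00416667° lat → SW at lon -173°, lat -73.6125°.
Cell spans 0.00833333° lon × 0.00416667° lat.
west -173.00000, east -172.99167.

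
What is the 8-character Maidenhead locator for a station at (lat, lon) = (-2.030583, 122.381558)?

PI17ex52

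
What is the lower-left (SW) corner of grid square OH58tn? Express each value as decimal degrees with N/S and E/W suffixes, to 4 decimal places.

Field O=14, H=7: +14·20° lon, +7·10° lat → SW at lon 100°, lat -20°.
Square 5, 8: +5·2° lon, +8·1° lat → SW at lon 110°, lat -12°.
Subsquare t=19, n=13: +19·0.0833333° lon, +13·0.0416667° lat → SW at lon 111.583°, lat -11.4583°.
latitude 11.4583° S, longitude 111.5833° E.

11.4583° S, 111.5833° E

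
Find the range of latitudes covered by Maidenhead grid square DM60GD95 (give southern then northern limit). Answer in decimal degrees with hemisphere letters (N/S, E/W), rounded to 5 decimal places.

30.14583° N, 30.15000° N

Field D=3, M=12: +3·20° lon, +12·10° lat → SW at lon -120°, lat 30°.
Square 6, 0: +6·2° lon, +0·1° lat → SW at lon -108°, lat 30°.
Subsquare g=6, d=3: +6·0.0833333° lon, +3·0.0416667° lat → SW at lon -107.5°, lat 30.125°.
Extended square 9, 5: +9·0.00833333° lon, +5·0.00416667° lat → SW at lon -107.425°, lat 30.1458°.
Cell spans 0.00833333° lon × 0.00416667° lat.
south 30.14583° N, north 30.15000° N.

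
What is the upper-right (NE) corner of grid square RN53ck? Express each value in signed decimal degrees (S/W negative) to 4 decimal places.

43.4583, 170.2500

Field R=17, N=13: +17·20° lon, +13·10° lat → SW at lon 160°, lat 40°.
Square 5, 3: +5·2° lon, +3·1° lat → SW at lon 170°, lat 43°.
Subsquare c=2, k=10: +2·0.0833333° lon, +10·0.0416667° lat → SW at lon 170.167°, lat 43.4167°.
Cell spans 0.0833333° lon × 0.0416667° lat. NE corner is SW corner plus one full cell.
latitude 43.4583, longitude 170.2500.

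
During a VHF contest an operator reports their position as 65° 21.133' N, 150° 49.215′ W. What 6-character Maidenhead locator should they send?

BP45oi

Shift to the Maidenhead origin (180°W, 90°S): lon 29.1798, lat 155.3522.
Field: lon ⌊29.1798/20⌋ = 1 → B; lat ⌊155.3522/10⌋ = 15 → P.
Square: lon ⌊9.1798/2⌋ = 4; lat ⌊5.3522/1⌋ = 5.
Subsquare: lon ⌊1.1798/0.0833333⌋ = 14 → o; lat ⌊0.3522/0.0416667⌋ = 8 → i.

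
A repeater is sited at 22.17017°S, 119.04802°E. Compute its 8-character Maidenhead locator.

OG97mt59

Shift to the Maidenhead origin (180°W, 90°S): lon 299.04802, lat 67.82983.
Field: lon ⌊299.04802/20⌋ = 14 → O; lat ⌊67.82983/10⌋ = 6 → G.
Square: lon ⌊19.04802/2⌋ = 9; lat ⌊7.82983/1⌋ = 7.
Subsquare: lon ⌊1.04802/0.0833333⌋ = 12 → m; lat ⌊0.82983/0.0416667⌋ = 19 → t.
Extended square: lon ⌊0.04802/0.00833333⌋ = 5; lat ⌊0.03816/0.00416667⌋ = 9.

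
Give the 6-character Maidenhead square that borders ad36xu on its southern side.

AD36xt

Latitude subsquare u = 20; −1 → 19 = t.
The longitude characters are unchanged.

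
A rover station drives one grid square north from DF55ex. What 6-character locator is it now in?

DF56ea

Latitude subsquare x = 23; +1 → 24, wraps to 0 = a, carry into square.
Latitude square 5; +1 → 6.
The longitude characters are unchanged.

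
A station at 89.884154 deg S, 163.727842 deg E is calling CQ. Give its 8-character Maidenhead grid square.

RA10uc77

Add 180° to longitude and 90° to latitude: 343.72784, 0.11585.
Field: 343.72784/20 → 17 → R, 0.11585/10 → 0 → A; chars RA.
Square: 3.72784/2 → 1, 0.11585/1 → 0; chars 10.
Subsquare: 1.72784/0.0833333 → 20 → u, 0.11585/0.0416667 → 2 → c; chars uc.
Extended square: 0.06118/0.00833333 → 7, 0.03251/0.00416667 → 7; chars 77.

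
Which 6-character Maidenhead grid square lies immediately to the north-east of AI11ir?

Longitude subsquare i = 8; +1 → 9 = j.
Latitude subsquare r = 17; +1 → 18 = s.

AI11js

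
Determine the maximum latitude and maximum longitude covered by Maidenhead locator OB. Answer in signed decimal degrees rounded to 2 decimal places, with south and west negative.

Field O=14, B=1: +14·20° lon, +1·10° lat → SW at lon 100°, lat -80°.
Cell spans 20° lon × 10° lat. NE corner is SW corner plus one full cell.
latitude -70.00, longitude 120.00.

-70.00, 120.00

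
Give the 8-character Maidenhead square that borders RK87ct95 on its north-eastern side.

Longitude extended square 9; +1 → 10, wraps to 0, carry into subsquare.
Longitude subsquare c = 2; +1 → 3 = d.
Latitude extended square 5; +1 → 6.

RK87dt06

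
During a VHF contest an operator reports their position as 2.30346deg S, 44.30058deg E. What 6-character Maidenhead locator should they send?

Shift to the Maidenhead origin (180°W, 90°S): lon 224.3006, lat 87.6965.
Field: lon ⌊224.3006/20⌋ = 11 → L; lat ⌊87.6965/10⌋ = 8 → I.
Square: lon ⌊4.3006/2⌋ = 2; lat ⌊7.6965/1⌋ = 7.
Subsquare: lon ⌊0.3006/0.0833333⌋ = 3 → d; lat ⌊0.6965/0.0416667⌋ = 16 → q.

LI27dq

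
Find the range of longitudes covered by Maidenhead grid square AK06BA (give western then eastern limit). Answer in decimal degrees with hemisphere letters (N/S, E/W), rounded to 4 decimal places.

Field A=0, K=10: +0·20° lon, +10·10° lat → SW at lon -180°, lat 10°.
Square 0, 6: +0·2° lon, +6·1° lat → SW at lon -180°, lat 16°.
Subsquare b=1, a=0: +1·0.0833333° lon, +0·0.0416667° lat → SW at lon -179.917°, lat 16°.
Cell spans 0.0833333° lon × 0.0416667° lat.
west 179.9167° W, east 179.8333° W.

179.9167° W, 179.8333° W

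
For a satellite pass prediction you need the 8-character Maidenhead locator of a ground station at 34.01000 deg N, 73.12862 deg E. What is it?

MM64na52

Add 180° to longitude and 90° to latitude: 253.12862, 124.01000.
Field: lon ⌊253.12862/20⌋ = 12 → M; lat ⌊124.01000/10⌋ = 12 → M.
Square: lon ⌊13.12862/2⌋ = 6; lat ⌊4.01000/1⌋ = 4.
Subsquare: lon ⌊1.12862/0.0833333⌋ = 13 → n; lat ⌊0.01000/0.0416667⌋ = 0 → a.
Extended square: lon ⌊0.04529/0.00833333⌋ = 5; lat ⌊0.01000/0.00416667⌋ = 2.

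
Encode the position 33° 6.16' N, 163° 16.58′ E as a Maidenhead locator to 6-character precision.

RM13pc

Add 180° to longitude and 90° to latitude: 343.2763, 123.1027.
Field: lon ⌊343.2763/20⌋ = 17 → R; lat ⌊123.1027/10⌋ = 12 → M.
Square: lon ⌊3.2763/2⌋ = 1; lat ⌊3.1027/1⌋ = 3.
Subsquare: lon ⌊1.2763/0.0833333⌋ = 15 → p; lat ⌊0.1027/0.0416667⌋ = 2 → c.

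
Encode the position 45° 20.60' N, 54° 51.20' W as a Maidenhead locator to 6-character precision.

GN25ni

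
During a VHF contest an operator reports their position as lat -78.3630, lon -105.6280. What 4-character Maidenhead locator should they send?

DB71

Add 180° to longitude and 90° to latitude: 74.37, 11.64.
Field: lon ⌊74.37/20⌋ = 3 → D; lat ⌊11.64/10⌋ = 1 → B.
Square: lon ⌊14.37/2⌋ = 7; lat ⌊1.64/1⌋ = 1.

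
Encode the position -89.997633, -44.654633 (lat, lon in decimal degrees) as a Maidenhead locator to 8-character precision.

GA70qa10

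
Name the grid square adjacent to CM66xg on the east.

Longitude subsquare x = 23; +1 → 24, wraps to 0 = a, carry into square.
Longitude square 6; +1 → 7.
The latitude characters are unchanged.

CM76ag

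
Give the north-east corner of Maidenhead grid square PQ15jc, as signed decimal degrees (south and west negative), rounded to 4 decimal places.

75.1250, 122.8333

Field P=15, Q=16: +15·20° lon, +16·10° lat → SW at lon 120°, lat 70°.
Square 1, 5: +1·2° lon, +5·1° lat → SW at lon 122°, lat 75°.
Subsquare j=9, c=2: +9·0.0833333° lon, +2·0.0416667° lat → SW at lon 122.75°, lat 75.0833°.
Cell spans 0.0833333° lon × 0.0416667° lat. NE corner is SW corner plus one full cell.
latitude 75.1250, longitude 122.8333.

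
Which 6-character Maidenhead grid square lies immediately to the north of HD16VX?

Latitude subsquare x = 23; +1 → 24, wraps to 0 = a, carry into square.
Latitude square 6; +1 → 7.
The longitude characters are unchanged.

HD17va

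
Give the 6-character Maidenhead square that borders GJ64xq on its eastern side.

GJ74aq

Longitude subsquare x = 23; +1 → 24, wraps to 0 = a, carry into square.
Longitude square 6; +1 → 7.
The latitude characters are unchanged.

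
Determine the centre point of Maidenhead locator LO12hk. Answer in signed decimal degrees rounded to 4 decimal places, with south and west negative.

Field L=11, O=14: +11·20° lon, +14·10° lat → SW at lon 40°, lat 50°.
Square 1, 2: +1·2° lon, +2·1° lat → SW at lon 42°, lat 52°.
Subsquare h=7, k=10: +7·0.0833333° lon, +10·0.0416667° lat → SW at lon 42.5833°, lat 52.4167°.
Cell spans 0.0833333° lon × 0.0416667° lat. Centre is SW corner plus half of each.
latitude 52.4375, longitude 42.6250.

52.4375, 42.6250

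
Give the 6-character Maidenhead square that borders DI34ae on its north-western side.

DI24xf

Longitude subsquare a = 0; −1 → -1, wraps to 23 = x, carry into square.
Longitude square 3; −1 → 2.
Latitude subsquare e = 4; +1 → 5 = f.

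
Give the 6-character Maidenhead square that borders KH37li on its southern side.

KH37lh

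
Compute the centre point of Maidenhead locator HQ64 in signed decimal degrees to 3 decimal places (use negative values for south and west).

74.500, -27.000

Field H=7, Q=16: +7·20° lon, +16·10° lat → SW at lon -40°, lat 70°.
Square 6, 4: +6·2° lon, +4·1° lat → SW at lon -28°, lat 74°.
Cell spans 2° lon × 1° lat. Centre is SW corner plus half of each.
latitude 74.500, longitude -27.000.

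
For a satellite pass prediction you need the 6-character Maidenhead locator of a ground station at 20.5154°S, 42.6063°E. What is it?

Add 180° to longitude and 90° to latitude: 222.6063, 69.4846.
Field: lon ⌊222.6063/20⌋ = 11 → L; lat ⌊69.4846/10⌋ = 6 → G.
Square: lon ⌊2.6063/2⌋ = 1; lat ⌊9.4846/1⌋ = 9.
Subsquare: lon ⌊0.6063/0.0833333⌋ = 7 → h; lat ⌊0.4846/0.0416667⌋ = 11 → l.

LG19hl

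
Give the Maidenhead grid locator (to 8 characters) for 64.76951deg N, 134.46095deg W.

Add 180° to longitude and 90° to latitude: 45.53905, 154.76951.
Field (20°×10°, letters A–R): lon ⌊45.53905/20⌋ = 2 → C; lat ⌊154.76951/10⌋ = 15 → P.
Square (2°×1°, digits 0–9): lon ⌊5.53905/2⌋ = 2; lat ⌊4.76951/1⌋ = 4.
Subsquare (5′×2.5′, letters a–x): lon ⌊1.53905/0.0833333⌋ = 18 → s; lat ⌊0.76951/0.0416667⌋ = 18 → s.
Extended square (30″×15″, digits 0–9): lon ⌊0.03905/0.00833333⌋ = 4; lat ⌊0.01951/0.00416667⌋ = 4.

CP24ss44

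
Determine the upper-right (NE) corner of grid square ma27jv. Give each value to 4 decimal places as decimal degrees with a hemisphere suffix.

82.0833° S, 64.8333° E

Field M=12, A=0: +12·20° lon, +0·10° lat → SW at lon 60°, lat -90°.
Square 2, 7: +2·2° lon, +7·1° lat → SW at lon 64°, lat -83°.
Subsquare j=9, v=21: +9·0.0833333° lon, +21·0.0416667° lat → SW at lon 64.75°, lat -82.125°.
Cell spans 0.0833333° lon × 0.0416667° lat. NE corner is SW corner plus one full cell.
latitude 82.0833° S, longitude 64.8333° E.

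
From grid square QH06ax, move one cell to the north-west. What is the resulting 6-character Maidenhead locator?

PH97xa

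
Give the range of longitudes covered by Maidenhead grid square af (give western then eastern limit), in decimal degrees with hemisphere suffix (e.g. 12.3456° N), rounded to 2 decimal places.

180.00° W, 160.00° W

Field A=0, F=5: +0·20° lon, +5·10° lat → SW at lon -180°, lat -40°.
Cell spans 20° lon × 10° lat.
west 180.00° W, east 160.00° W.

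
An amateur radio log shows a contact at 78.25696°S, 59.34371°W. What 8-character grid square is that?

Offset from 180°W / 90°S: lon 120.65629°, lat 11.74304°.
Field: lon ⌊120.65629/20⌋ = 6 → G; lat ⌊11.74304/10⌋ = 1 → B.
Square: lon ⌊0.65629/2⌋ = 0; lat ⌊1.74304/1⌋ = 1.
Subsquare: lon ⌊0.65629/0.0833333⌋ = 7 → h; lat ⌊0.74304/0.0416667⌋ = 17 → r.
Extended square: lon ⌊0.07296/0.00833333⌋ = 8; lat ⌊0.03471/0.00416667⌋ = 8.

GB01hr88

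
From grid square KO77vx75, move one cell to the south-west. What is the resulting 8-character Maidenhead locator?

KO77vx64

Longitude extended square 7; −1 → 6.
Latitude extended square 5; −1 → 4.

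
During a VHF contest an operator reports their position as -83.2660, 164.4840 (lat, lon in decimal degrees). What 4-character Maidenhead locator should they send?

RA26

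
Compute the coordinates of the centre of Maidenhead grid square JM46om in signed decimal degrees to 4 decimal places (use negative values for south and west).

Field J=9, M=12: +9·20° lon, +12·10° lat → SW at lon 0°, lat 30°.
Square 4, 6: +4·2° lon, +6·1° lat → SW at lon 8°, lat 36°.
Subsquare o=14, m=12: +14·0.0833333° lon, +12·0.0416667° lat → SW at lon 9.16667°, lat 36.5°.
Cell spans 0.0833333° lon × 0.0416667° lat. Centre is SW corner plus half of each.
latitude 36.5208, longitude 9.2083.

36.5208, 9.2083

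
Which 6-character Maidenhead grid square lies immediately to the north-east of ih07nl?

IH07om

Longitude subsquare n = 13; +1 → 14 = o.
Latitude subsquare l = 11; +1 → 12 = m.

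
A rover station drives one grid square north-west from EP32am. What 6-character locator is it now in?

EP22xn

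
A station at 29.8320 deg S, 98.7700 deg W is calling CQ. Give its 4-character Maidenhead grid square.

EG00

Shift to the Maidenhead origin (180°W, 90°S): lon 81.23, lat 60.17.
Field: 81.23/20 → 4 → E, 60.17/10 → 6 → G; chars EG.
Square: 1.23/2 → 0, 0.17/1 → 0; chars 00.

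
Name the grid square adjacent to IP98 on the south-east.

JP07

Longitude square 9; +1 → 10, wraps to 0, carry into field.
Longitude field I = 8; +1 → 9 = J.
Latitude square 8; −1 → 7.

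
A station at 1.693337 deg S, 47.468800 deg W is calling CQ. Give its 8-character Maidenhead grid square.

GI68gh33

Offset from 180°W / 90°S: lon 132.53120°, lat 88.30666°.
Field (20°×10°, letters A–R): 132.53120/20 → 6 → G, 88.30666/10 → 8 → I; chars GI.
Square (2°×1°, digits 0–9): 12.53120/2 → 6, 8.30666/1 → 8; chars 68.
Subsquare (5′×2.5′, letters a–x): 0.53120/0.0833333 → 6 → g, 0.30666/0.0416667 → 7 → h; chars gh.
Extended square (30″×15″, digits 0–9): 0.03120/0.00833333 → 3, 0.01500/0.00416667 → 3; chars 33.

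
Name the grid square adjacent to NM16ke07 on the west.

Longitude extended square 0; −1 → -1, wraps to 9, carry into subsquare.
Longitude subsquare k = 10; −1 → 9 = j.
The latitude characters are unchanged.

NM16je97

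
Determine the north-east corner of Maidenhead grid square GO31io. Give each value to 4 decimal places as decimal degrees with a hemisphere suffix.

Field G=6, O=14: +6·20° lon, +14·10° lat → SW at lon -60°, lat 50°.
Square 3, 1: +3·2° lon, +1·1° lat → SW at lon -54°, lat 51°.
Subsquare i=8, o=14: +8·0.0833333° lon, +14·0.0416667° lat → SW at lon -53.3333°, lat 51.5833°.
Cell spans 0.0833333° lon × 0.0416667° lat. NE corner is SW corner plus one full cell.
latitude 51.6250° N, longitude 53.2500° W.

51.6250° N, 53.2500° W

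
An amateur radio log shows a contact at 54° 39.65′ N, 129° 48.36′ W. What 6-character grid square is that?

Add 180° to longitude and 90° to latitude: 50.1940, 144.6608.
Field (20°×10°, letters A–R): 50.1940/20 → 2 → C, 144.6608/10 → 14 → O; chars CO.
Square (2°×1°, digits 0–9): 10.1940/2 → 5, 4.6608/1 → 4; chars 54.
Subsquare (5′×2.5′, letters a–x): 0.1940/0.0833333 → 2 → c, 0.6608/0.0416667 → 15 → p; chars cp.

CO54cp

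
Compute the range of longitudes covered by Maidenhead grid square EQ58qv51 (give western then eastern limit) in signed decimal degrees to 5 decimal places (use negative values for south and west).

-88.62500, -88.61667

Field E=4, Q=16: +4·20° lon, +16·10° lat → SW at lon -100°, lat 70°.
Square 5, 8: +5·2° lon, +8·1° lat → SW at lon -90°, lat 78°.
Subsquare q=16, v=21: +16·0.0833333° lon, +21·0.0416667° lat → SW at lon -88.6667°, lat 78.875°.
Extended square 5, 1: +5·0.00833333° lon, +1·0.00416667° lat → SW at lon -88.625°, lat 78.8792°.
Cell spans 0.00833333° lon × 0.00416667° lat.
west -88.62500, east -88.61667.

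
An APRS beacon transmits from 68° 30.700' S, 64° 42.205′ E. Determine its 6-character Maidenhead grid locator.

MC21il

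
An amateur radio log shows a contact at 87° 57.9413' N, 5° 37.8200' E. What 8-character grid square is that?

JR27tx51

Offset from 180°W / 90°S: lon 185.63033°, lat 177.96569°.
Field (20°×10°, letters A–R): lon ⌊185.63033/20⌋ = 9 → J; lat ⌊177.96569/10⌋ = 17 → R.
Square (2°×1°, digits 0–9): lon ⌊5.63033/2⌋ = 2; lat ⌊7.96569/1⌋ = 7.
Subsquare (5′×2.5′, letters a–x): lon ⌊1.63033/0.0833333⌋ = 19 → t; lat ⌊0.96569/0.0416667⌋ = 23 → x.
Extended square (30″×15″, digits 0–9): lon ⌊0.04700/0.00833333⌋ = 5; lat ⌊0.00735/0.00416667⌋ = 1.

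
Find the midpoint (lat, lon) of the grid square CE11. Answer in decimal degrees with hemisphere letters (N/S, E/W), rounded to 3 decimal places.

48.500° S, 137.000° W

Field C=2, E=4: +2·20° lon, +4·10° lat → SW at lon -140°, lat -50°.
Square 1, 1: +1·2° lon, +1·1° lat → SW at lon -138°, lat -49°.
Cell spans 2° lon × 1° lat. Centre is SW corner plus half of each.
latitude 48.500° S, longitude 137.000° W.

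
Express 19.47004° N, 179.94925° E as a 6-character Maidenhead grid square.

RK99xl

Add 180° to longitude and 90° to latitude: 359.9493, 109.4700.
Field (20°×10°, letters A–R): lon ⌊359.9493/20⌋ = 17 → R; lat ⌊109.4700/10⌋ = 10 → K.
Square (2°×1°, digits 0–9): lon ⌊19.9493/2⌋ = 9; lat ⌊9.4700/1⌋ = 9.
Subsquare (5′×2.5′, letters a–x): lon ⌊1.9493/0.0833333⌋ = 23 → x; lat ⌊0.4700/0.0416667⌋ = 11 → l.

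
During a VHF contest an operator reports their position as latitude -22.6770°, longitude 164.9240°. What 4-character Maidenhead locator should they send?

RG27

Shift to the Maidenhead origin (180°W, 90°S): lon 344.92, lat 67.32.
Field (20°×10°, letters A–R): 344.92/20 → 17 → R, 67.32/10 → 6 → G; chars RG.
Square (2°×1°, digits 0–9): 4.92/2 → 2, 7.32/1 → 7; chars 27.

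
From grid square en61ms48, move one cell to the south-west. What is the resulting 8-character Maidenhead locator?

EN61ms37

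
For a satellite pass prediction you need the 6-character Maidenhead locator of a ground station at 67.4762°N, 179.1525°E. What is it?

RP97nl

Add 180° to longitude and 90° to latitude: 359.1525, 157.4762.
Field: 359.1525/20 → 17 → R, 157.4762/10 → 15 → P; chars RP.
Square: 19.1525/2 → 9, 7.4762/1 → 7; chars 97.
Subsquare: 1.1525/0.0833333 → 13 → n, 0.4762/0.0416667 → 11 → l; chars nl.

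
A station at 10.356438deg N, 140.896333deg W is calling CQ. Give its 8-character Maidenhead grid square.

BK90ni25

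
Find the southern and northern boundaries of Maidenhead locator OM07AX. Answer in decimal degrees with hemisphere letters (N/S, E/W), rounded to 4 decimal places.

Field O=14, M=12: +14·20° lon, +12·10° lat → SW at lon 100°, lat 30°.
Square 0, 7: +0·2° lon, +7·1° lat → SW at lon 100°, lat 37°.
Subsquare a=0, x=23: +0·0.0833333° lon, +23·0.0416667° lat → SW at lon 100°, lat 37.9583°.
Cell spans 0.0833333° lon × 0.0416667° lat.
south 37.9583° N, north 38.0000° N.

37.9583° N, 38.0000° N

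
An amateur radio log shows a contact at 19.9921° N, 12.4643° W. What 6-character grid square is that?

IK39sx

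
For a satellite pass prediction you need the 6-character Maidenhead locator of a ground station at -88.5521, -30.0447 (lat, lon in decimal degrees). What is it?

Shift to the Maidenhead origin (180°W, 90°S): lon 149.9553, lat 1.4479.
Field: lon ⌊149.9553/20⌋ = 7 → H; lat ⌊1.4479/10⌋ = 0 → A.
Square: lon ⌊9.9553/2⌋ = 4; lat ⌊1.4479/1⌋ = 1.
Subsquare: lon ⌊1.9553/0.0833333⌋ = 23 → x; lat ⌊0.4479/0.0416667⌋ = 10 → k.

HA41xk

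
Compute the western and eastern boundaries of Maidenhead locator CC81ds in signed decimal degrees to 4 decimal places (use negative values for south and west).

Field C=2, C=2: +2·20° lon, +2·10° lat → SW at lon -140°, lat -70°.
Square 8, 1: +8·2° lon, +1·1° lat → SW at lon -124°, lat -69°.
Subsquare d=3, s=18: +3·0.0833333° lon, +18·0.0416667° lat → SW at lon -123.75°, lat -68.25°.
Cell spans 0.0833333° lon × 0.0416667° lat.
west -123.7500, east -123.6667.

-123.7500, -123.6667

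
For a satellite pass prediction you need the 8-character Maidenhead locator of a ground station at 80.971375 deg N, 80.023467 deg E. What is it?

Shift to the Maidenhead origin (180°W, 90°S): lon 260.02347, lat 170.97137.
Field (20°×10°, letters A–R): 260.02347/20 → 13 → N, 170.97137/10 → 17 → R; chars NR.
Square (2°×1°, digits 0–9): 0.02347/2 → 0, 0.97137/1 → 0; chars 00.
Subsquare (5′×2.5′, letters a–x): 0.02347/0.0833333 → 0 → a, 0.97137/0.0416667 → 23 → x; chars ax.
Extended square (30″×15″, digits 0–9): 0.02347/0.00833333 → 2, 0.01304/0.00416667 → 3; chars 23.

NR00ax23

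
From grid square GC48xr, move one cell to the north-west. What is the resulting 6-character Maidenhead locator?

Longitude subsquare x = 23; −1 → 22 = w.
Latitude subsquare r = 17; +1 → 18 = s.

GC48ws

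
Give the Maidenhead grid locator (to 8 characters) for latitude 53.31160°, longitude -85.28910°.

Shift to the Maidenhead origin (180°W, 90°S): lon 94.71090, lat 143.31160.
Field (20°×10°, letters A–R): lon ⌊94.71090/20⌋ = 4 → E; lat ⌊143.31160/10⌋ = 14 → O.
Square (2°×1°, digits 0–9): lon ⌊14.71090/2⌋ = 7; lat ⌊3.31160/1⌋ = 3.
Subsquare (5′×2.5′, letters a–x): lon ⌊0.71090/0.0833333⌋ = 8 → i; lat ⌊0.31160/0.0416667⌋ = 7 → h.
Extended square (30″×15″, digits 0–9): lon ⌊0.04423/0.00833333⌋ = 5; lat ⌊0.01993/0.00416667⌋ = 4.

EO73ih54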